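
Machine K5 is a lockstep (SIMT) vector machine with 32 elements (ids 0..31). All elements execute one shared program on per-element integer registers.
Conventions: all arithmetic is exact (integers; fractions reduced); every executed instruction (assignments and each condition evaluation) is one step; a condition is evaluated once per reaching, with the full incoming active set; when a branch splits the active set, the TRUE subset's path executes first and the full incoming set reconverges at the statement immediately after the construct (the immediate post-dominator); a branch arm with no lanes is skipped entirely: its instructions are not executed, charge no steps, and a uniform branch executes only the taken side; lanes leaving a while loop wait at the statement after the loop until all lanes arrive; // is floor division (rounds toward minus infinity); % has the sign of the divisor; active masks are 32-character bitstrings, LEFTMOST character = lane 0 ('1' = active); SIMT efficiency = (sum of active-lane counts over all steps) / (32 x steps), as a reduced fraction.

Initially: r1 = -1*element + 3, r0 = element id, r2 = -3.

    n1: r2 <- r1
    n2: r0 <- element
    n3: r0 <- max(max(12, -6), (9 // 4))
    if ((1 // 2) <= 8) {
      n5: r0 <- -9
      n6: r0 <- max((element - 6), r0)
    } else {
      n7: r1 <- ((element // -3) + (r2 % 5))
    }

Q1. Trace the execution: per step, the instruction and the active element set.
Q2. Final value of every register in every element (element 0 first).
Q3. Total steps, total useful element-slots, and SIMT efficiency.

step 0: r2 <- r1                     11111111111111111111111111111111
step 1: r0 <- element                11111111111111111111111111111111
step 2: r0 <- max(max(12, -6), (9 // 4)) 11111111111111111111111111111111
step 3: eval ((1 // 2) <= 8)         11111111111111111111111111111111
step 4: r0 <- -9                     11111111111111111111111111111111
step 5: r0 <- max((element - 6), r0) 11111111111111111111111111111111

Answer: 6 steps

r1: 3,2,1,0,-1,-2,-3,-4,-5,-6,-7,-8,-9,-10,-11,-12,-13,-14,-15,-16,-17,-18,-19,-20,-21,-22,-23,-24,-25,-26,-27,-28
r0: -6,-5,-4,-3,-2,-1,0,1,2,3,4,5,6,7,8,9,10,11,12,13,14,15,16,17,18,19,20,21,22,23,24,25
r2: 3,2,1,0,-1,-2,-3,-4,-5,-6,-7,-8,-9,-10,-11,-12,-13,-14,-15,-16,-17,-18,-19,-20,-21,-22,-23,-24,-25,-26,-27,-28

steps = 6; useful = 192; efficiency = 192/192 = 1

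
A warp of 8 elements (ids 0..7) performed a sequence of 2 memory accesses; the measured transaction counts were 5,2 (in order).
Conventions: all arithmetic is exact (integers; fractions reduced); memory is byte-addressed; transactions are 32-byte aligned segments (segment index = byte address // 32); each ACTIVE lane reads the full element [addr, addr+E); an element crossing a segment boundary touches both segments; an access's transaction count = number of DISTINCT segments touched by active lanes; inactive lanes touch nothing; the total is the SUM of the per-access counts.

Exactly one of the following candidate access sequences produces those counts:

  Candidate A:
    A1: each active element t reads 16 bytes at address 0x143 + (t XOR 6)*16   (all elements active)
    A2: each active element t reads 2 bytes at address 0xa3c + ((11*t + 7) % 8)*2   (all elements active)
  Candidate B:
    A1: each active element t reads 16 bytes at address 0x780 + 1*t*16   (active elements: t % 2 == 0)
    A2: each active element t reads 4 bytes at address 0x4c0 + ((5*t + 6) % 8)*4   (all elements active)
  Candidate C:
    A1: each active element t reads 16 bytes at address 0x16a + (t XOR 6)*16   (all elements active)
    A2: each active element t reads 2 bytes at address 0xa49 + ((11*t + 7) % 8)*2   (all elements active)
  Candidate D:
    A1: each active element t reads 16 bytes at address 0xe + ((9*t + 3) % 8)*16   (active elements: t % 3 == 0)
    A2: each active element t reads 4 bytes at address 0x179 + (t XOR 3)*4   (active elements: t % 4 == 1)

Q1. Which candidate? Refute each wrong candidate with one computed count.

B: A1 gives 4 transactions, not 5
C: A2 gives 1 transaction, not 2
D: A1 gives 4 transactions, not 5
A: all counts match (5,2)

Answer: A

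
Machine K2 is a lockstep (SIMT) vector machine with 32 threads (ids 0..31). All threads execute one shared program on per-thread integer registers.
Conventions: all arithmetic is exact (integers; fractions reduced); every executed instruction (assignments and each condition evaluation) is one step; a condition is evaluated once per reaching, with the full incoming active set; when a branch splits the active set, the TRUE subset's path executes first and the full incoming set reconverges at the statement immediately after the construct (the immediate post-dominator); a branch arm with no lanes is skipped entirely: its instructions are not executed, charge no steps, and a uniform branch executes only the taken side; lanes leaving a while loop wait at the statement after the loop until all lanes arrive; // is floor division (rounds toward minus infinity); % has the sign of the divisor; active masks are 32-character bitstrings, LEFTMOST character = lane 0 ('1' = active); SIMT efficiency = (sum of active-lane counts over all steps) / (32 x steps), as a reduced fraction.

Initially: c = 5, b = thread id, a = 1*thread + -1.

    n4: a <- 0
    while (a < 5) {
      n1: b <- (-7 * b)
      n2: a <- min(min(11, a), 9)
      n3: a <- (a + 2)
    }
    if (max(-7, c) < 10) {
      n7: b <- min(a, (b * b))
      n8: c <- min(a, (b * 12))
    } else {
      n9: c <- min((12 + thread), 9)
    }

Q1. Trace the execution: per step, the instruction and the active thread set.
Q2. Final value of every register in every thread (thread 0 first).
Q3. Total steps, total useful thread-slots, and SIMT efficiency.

step 0: a <- 0                       11111111111111111111111111111111
step 1: eval (a < 5)                 11111111111111111111111111111111
step 2: b <- (-7 * b)                11111111111111111111111111111111
step 3: a <- min(min(11, a), 9)      11111111111111111111111111111111
step 4: a <- (a + 2)                 11111111111111111111111111111111
step 5: eval (a < 5)                 11111111111111111111111111111111
step 6: b <- (-7 * b)                11111111111111111111111111111111
step 7: a <- min(min(11, a), 9)      11111111111111111111111111111111
step 8: a <- (a + 2)                 11111111111111111111111111111111
step 9: eval (a < 5)                 11111111111111111111111111111111
step 10: b <- (-7 * b)                11111111111111111111111111111111
step 11: a <- min(min(11, a), 9)      11111111111111111111111111111111
step 12: a <- (a + 2)                 11111111111111111111111111111111
step 13: eval (a < 5)                 11111111111111111111111111111111
step 14: eval (max(-7, c) < 10)       11111111111111111111111111111111
step 15: b <- min(a, (b * b))         11111111111111111111111111111111
step 16: c <- min(a, (b * 12))        11111111111111111111111111111111

Answer: 17 steps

c: 0,6,6,6,6,6,6,6,6,6,6,6,6,6,6,6,6,6,6,6,6,6,6,6,6,6,6,6,6,6,6,6
b: 0,6,6,6,6,6,6,6,6,6,6,6,6,6,6,6,6,6,6,6,6,6,6,6,6,6,6,6,6,6,6,6
a: 6,6,6,6,6,6,6,6,6,6,6,6,6,6,6,6,6,6,6,6,6,6,6,6,6,6,6,6,6,6,6,6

steps = 17; useful = 544; efficiency = 544/544 = 1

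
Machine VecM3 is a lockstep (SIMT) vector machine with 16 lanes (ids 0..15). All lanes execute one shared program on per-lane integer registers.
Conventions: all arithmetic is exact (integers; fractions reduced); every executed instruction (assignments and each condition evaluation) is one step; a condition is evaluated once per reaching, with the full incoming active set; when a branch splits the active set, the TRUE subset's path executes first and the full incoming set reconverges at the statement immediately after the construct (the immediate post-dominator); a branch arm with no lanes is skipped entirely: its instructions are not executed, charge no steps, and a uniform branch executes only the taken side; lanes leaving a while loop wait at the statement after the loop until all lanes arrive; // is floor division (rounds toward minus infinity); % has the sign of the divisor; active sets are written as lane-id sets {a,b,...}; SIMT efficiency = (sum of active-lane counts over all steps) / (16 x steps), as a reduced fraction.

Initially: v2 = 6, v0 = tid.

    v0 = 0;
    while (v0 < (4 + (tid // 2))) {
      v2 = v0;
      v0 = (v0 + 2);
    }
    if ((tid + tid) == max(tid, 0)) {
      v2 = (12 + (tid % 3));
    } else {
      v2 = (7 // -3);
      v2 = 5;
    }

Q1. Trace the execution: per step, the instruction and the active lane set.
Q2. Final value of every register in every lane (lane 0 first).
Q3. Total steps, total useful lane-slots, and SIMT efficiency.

step 0: v0 <- 0                      {0,1,2,3,4,5,6,7,8,9,10,11,12,13,14,15}
step 1: eval (v0 < (4 + (tid // 2))) {0,1,2,3,4,5,6,7,8,9,10,11,12,13,14,15}
step 2: v2 <- v0                     {0,1,2,3,4,5,6,7,8,9,10,11,12,13,14,15}
step 3: v0 <- (v0 + 2)               {0,1,2,3,4,5,6,7,8,9,10,11,12,13,14,15}
step 4: eval (v0 < (4 + (tid // 2))) {0,1,2,3,4,5,6,7,8,9,10,11,12,13,14,15}
step 5: v2 <- v0                     {0,1,2,3,4,5,6,7,8,9,10,11,12,13,14,15}
step 6: v0 <- (v0 + 2)               {0,1,2,3,4,5,6,7,8,9,10,11,12,13,14,15}
step 7: eval (v0 < (4 + (tid // 2))) {0,1,2,3,4,5,6,7,8,9,10,11,12,13,14,15}
step 8: v2 <- v0                     {2,3,4,5,6,7,8,9,10,11,12,13,14,15}
step 9: v0 <- (v0 + 2)               {2,3,4,5,6,7,8,9,10,11,12,13,14,15}
step 10: eval (v0 < (4 + (tid // 2))) {2,3,4,5,6,7,8,9,10,11,12,13,14,15}
step 11: v2 <- v0                     {6,7,8,9,10,11,12,13,14,15}
step 12: v0 <- (v0 + 2)               {6,7,8,9,10,11,12,13,14,15}
step 13: eval (v0 < (4 + (tid // 2))) {6,7,8,9,10,11,12,13,14,15}
step 14: v2 <- v0                     {10,11,12,13,14,15}
step 15: v0 <- (v0 + 2)               {10,11,12,13,14,15}
step 16: eval (v0 < (4 + (tid // 2))) {10,11,12,13,14,15}
step 17: v2 <- v0                     {14,15}
step 18: v0 <- (v0 + 2)               {14,15}
step 19: eval (v0 < (4 + (tid // 2))) {14,15}
step 20: eval ((tid + tid) == max(tid, 0)) {0,1,2,3,4,5,6,7,8,9,10,11,12,13,14,15}
step 21: v2 <- (12 + (tid % 3))       {0}
step 22: v2 <- (7 // -3)              {1,2,3,4,5,6,7,8,9,10,11,12,13,14,15}
step 23: v2 <- 5                      {1,2,3,4,5,6,7,8,9,10,11,12,13,14,15}

Answer: 24 steps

v2: 12,5,5,5,5,5,5,5,5,5,5,5,5,5,5,5
v0: 4,4,6,6,6,6,8,8,8,8,10,10,10,10,12,12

steps = 24; useful = 271; efficiency = 271/384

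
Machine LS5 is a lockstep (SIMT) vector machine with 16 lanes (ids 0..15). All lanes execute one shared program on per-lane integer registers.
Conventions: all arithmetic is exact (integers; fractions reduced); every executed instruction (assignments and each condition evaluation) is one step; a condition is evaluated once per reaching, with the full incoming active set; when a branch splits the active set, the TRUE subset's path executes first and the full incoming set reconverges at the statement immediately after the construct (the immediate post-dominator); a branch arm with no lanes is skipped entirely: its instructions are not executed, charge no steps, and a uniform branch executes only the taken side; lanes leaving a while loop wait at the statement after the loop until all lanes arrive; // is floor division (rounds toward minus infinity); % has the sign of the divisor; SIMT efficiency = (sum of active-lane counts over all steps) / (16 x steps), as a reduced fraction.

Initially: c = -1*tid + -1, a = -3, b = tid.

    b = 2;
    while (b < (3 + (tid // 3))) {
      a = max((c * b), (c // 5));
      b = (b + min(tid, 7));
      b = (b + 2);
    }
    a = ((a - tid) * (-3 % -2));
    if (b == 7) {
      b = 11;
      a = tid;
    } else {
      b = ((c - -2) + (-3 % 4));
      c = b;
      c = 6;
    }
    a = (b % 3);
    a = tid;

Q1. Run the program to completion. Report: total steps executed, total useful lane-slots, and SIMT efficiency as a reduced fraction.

Answer: 15 steps, 207 useful, 69/80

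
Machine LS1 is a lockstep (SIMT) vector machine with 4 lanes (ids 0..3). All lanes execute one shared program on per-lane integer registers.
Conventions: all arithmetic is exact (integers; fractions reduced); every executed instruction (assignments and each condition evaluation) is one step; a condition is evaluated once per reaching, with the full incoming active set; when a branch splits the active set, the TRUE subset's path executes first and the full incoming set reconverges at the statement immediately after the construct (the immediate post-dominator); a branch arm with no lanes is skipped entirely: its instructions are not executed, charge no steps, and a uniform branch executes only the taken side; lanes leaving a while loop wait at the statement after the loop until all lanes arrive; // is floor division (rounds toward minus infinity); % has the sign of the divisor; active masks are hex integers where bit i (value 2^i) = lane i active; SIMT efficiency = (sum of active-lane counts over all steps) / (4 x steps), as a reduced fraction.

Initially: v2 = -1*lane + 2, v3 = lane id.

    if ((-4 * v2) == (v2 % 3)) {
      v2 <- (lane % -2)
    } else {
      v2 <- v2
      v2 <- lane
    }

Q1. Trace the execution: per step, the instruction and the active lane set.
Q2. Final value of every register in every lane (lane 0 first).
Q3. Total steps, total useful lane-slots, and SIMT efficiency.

step 0: eval ((-4 * v2) == (v2 % 3)) 0xf
step 1: v2 <- (lane % -2)            0x4
step 2: v2 <- v2                     0xb
step 3: v2 <- lane                   0xb

Answer: 4 steps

v2: 0,1,0,3
v3: 0,1,2,3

steps = 4; useful = 11; efficiency = 11/16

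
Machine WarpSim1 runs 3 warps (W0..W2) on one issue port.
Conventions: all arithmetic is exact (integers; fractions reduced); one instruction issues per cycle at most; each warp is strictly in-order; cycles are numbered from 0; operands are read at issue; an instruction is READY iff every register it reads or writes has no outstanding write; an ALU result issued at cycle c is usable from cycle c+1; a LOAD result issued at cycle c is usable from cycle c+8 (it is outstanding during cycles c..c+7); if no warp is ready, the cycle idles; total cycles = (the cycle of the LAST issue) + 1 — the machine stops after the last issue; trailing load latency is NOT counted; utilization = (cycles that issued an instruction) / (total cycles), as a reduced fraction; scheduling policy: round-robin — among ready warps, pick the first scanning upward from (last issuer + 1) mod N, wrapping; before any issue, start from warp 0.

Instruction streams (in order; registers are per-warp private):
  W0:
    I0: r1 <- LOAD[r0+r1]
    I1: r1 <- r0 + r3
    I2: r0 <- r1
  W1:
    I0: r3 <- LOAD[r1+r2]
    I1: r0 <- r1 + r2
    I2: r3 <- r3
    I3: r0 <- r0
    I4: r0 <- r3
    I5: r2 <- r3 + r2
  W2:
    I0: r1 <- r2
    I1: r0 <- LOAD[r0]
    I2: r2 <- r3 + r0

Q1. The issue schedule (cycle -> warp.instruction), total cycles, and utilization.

cycle 0: W0.I0
cycle 1: W1.I0
cycle 2: W2.I0
cycle 3: W1.I1
cycle 4: W2.I1
cycle 5: idle
cycle 6: idle
cycle 7: idle
cycle 8: W0.I1
cycle 9: W1.I2
cycle 10: W0.I2
cycle 11: W1.I3
cycle 12: W2.I2
cycle 13: W1.I4
cycle 14: W1.I5

Answer: 15 cycles, utilization 4/5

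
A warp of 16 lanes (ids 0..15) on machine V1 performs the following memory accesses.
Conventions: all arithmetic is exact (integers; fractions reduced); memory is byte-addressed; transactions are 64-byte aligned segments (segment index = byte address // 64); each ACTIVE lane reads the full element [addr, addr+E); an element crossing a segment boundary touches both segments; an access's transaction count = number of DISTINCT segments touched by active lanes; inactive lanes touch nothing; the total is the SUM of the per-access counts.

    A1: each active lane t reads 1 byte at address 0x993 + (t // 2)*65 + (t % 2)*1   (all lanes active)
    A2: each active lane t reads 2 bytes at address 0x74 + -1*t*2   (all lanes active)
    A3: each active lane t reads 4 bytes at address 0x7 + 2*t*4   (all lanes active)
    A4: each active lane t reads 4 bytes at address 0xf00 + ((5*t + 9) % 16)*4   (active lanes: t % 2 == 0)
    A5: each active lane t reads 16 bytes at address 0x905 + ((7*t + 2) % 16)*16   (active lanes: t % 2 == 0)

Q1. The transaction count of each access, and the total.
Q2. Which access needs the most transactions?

A1: 8 transactions
A2: 1 transaction
A3: 3 transactions
A4: 1 transaction
A5: 4 transactions

Answer: 8,1,3,1,4; total 17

Answer: A1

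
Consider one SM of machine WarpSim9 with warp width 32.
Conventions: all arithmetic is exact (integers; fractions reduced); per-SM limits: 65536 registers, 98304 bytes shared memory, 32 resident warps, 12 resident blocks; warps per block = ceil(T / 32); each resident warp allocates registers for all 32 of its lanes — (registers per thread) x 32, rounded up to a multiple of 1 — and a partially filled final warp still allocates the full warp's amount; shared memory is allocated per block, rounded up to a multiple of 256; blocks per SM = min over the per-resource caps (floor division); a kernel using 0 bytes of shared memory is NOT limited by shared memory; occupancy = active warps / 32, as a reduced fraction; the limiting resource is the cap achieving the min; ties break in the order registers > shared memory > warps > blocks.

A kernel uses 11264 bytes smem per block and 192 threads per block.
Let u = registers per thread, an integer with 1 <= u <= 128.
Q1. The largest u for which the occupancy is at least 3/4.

Answer: u = 85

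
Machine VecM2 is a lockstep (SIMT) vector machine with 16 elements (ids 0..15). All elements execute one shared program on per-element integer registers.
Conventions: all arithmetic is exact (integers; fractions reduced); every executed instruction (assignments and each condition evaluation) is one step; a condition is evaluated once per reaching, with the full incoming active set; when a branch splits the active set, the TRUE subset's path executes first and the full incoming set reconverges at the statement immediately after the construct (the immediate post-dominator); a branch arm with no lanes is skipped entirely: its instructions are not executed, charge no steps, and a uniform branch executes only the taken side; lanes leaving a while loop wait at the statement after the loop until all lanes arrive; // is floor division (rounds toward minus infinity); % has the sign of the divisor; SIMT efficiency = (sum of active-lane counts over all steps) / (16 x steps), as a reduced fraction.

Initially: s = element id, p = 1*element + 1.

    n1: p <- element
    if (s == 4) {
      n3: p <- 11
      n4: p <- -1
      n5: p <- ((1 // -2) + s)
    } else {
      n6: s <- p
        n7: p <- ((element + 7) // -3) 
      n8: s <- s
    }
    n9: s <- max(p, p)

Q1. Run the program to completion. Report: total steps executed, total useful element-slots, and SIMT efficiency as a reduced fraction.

Answer: 9 steps, 96 useful, 2/3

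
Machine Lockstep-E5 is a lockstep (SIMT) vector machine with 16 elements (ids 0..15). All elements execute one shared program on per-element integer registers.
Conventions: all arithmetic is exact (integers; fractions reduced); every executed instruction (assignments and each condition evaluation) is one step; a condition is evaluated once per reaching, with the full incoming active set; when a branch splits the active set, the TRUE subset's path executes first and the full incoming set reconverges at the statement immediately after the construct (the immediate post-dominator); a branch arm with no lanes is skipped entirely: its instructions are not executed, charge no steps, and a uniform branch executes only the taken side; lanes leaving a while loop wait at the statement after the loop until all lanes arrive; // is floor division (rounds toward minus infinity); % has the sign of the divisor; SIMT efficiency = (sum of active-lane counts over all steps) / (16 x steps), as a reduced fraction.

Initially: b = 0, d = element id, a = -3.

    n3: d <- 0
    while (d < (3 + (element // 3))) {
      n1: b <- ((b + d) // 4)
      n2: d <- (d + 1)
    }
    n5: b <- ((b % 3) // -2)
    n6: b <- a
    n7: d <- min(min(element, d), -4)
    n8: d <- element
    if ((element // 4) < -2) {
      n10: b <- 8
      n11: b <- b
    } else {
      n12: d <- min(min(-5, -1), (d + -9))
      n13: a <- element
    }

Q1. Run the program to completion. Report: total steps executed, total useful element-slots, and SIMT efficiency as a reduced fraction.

Answer: 33 steps, 393 useful, 131/176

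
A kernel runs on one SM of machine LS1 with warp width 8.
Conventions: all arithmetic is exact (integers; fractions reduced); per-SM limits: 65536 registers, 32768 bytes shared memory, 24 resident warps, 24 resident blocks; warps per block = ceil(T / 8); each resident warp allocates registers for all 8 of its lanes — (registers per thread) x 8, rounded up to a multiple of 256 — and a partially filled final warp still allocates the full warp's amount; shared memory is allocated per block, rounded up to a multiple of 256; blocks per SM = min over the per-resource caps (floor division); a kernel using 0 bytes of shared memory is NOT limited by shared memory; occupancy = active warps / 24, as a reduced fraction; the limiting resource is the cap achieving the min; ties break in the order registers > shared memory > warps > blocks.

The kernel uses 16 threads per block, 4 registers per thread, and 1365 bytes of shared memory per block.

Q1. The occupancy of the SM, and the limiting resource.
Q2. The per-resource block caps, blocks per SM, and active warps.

Answer: occupancy 1, limited by warps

registers: 128 blocks
shared memory: 21 blocks
warps: 12 blocks
blocks: 24 blocks

Answer: 12 blocks, 24 active warps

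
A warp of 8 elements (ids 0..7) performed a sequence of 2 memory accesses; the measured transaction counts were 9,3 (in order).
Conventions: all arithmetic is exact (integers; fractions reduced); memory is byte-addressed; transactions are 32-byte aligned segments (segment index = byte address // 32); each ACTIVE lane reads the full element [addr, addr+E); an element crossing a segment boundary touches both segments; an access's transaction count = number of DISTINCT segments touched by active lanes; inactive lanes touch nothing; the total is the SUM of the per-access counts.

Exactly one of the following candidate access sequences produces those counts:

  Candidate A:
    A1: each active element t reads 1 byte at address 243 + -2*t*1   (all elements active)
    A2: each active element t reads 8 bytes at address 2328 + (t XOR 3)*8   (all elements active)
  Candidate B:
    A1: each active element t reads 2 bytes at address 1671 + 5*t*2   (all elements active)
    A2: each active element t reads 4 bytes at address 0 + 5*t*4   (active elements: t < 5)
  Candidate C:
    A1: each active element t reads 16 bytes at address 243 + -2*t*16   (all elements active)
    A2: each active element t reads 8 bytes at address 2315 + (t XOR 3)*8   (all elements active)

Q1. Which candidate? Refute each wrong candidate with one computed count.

A: A1 gives 1 transaction, not 9
B: A1 gives 3 transactions, not 9
C: all counts match (9,3)

Answer: C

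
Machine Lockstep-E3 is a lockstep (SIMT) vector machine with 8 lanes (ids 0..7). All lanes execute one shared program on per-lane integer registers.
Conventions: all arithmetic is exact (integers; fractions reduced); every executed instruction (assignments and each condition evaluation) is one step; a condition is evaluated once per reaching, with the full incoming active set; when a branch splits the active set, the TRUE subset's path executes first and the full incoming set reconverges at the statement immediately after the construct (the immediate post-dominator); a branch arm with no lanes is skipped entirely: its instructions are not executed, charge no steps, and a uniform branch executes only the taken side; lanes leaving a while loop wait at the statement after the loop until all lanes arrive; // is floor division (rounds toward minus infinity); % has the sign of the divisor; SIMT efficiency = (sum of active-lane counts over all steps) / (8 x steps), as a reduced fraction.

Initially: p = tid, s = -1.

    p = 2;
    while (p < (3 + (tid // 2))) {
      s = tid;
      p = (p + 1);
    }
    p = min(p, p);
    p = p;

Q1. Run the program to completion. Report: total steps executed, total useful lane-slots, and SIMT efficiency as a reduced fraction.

Answer: 16 steps, 92 useful, 23/32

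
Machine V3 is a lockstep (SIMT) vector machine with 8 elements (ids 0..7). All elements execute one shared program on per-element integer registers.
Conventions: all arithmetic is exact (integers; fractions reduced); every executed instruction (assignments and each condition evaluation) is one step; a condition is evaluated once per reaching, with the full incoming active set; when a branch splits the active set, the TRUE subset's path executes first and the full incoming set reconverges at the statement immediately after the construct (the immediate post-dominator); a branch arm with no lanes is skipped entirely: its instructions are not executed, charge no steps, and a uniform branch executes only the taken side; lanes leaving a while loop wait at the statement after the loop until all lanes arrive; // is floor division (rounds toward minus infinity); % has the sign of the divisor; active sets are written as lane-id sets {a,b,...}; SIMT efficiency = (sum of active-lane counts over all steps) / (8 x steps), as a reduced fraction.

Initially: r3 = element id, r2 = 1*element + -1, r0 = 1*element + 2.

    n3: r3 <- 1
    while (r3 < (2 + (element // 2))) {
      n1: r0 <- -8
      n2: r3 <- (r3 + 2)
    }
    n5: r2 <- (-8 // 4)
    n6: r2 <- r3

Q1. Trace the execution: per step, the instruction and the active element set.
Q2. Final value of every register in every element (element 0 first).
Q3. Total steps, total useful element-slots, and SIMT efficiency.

step 0: r3 <- 1                      {0,1,2,3,4,5,6,7}
step 1: eval (r3 < (2 + (element // 2))) {0,1,2,3,4,5,6,7}
step 2: r0 <- -8                     {0,1,2,3,4,5,6,7}
step 3: r3 <- (r3 + 2)               {0,1,2,3,4,5,6,7}
step 4: eval (r3 < (2 + (element // 2))) {0,1,2,3,4,5,6,7}
step 5: r0 <- -8                     {4,5,6,7}
step 6: r3 <- (r3 + 2)               {4,5,6,7}
step 7: eval (r3 < (2 + (element // 2))) {4,5,6,7}
step 8: r2 <- (-8 // 4)              {0,1,2,3,4,5,6,7}
step 9: r2 <- r3                     {0,1,2,3,4,5,6,7}

Answer: 10 steps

r3: 3,3,3,3,5,5,5,5
r2: 3,3,3,3,5,5,5,5
r0: -8,-8,-8,-8,-8,-8,-8,-8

steps = 10; useful = 68; efficiency = 68/80 = 17/20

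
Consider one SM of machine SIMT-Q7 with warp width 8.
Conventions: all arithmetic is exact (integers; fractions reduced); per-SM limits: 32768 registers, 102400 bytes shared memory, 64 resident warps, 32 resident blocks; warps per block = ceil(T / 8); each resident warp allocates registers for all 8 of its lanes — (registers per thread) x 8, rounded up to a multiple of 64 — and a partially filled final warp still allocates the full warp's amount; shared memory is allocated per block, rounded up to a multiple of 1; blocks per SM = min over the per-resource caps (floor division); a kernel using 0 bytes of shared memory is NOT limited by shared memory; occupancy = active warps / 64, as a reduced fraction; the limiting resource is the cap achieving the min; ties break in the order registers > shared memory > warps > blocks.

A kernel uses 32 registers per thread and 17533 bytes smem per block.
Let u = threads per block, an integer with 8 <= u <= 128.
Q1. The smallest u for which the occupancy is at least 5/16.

Answer: u = 25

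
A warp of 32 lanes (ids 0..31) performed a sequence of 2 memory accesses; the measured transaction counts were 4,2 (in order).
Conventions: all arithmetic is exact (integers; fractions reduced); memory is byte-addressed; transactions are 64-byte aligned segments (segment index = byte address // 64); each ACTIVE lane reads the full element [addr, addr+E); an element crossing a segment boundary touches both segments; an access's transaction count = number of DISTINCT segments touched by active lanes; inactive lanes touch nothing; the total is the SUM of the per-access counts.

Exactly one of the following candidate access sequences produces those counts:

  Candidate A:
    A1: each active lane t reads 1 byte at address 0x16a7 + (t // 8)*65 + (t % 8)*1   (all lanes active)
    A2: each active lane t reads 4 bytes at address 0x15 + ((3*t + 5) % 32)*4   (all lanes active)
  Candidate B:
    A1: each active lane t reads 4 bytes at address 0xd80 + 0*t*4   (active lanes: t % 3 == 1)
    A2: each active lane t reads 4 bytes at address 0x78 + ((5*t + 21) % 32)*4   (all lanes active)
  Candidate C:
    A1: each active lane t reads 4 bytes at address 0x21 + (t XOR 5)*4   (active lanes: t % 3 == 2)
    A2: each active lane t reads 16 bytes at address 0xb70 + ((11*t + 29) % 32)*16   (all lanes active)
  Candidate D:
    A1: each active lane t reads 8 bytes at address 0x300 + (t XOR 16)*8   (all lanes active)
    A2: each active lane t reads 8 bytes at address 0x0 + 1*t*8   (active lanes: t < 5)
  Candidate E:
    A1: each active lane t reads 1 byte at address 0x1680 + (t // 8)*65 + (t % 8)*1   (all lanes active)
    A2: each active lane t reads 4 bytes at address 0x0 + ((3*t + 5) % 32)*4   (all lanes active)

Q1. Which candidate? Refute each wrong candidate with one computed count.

A: A2 gives 3 transactions, not 2
B: A1 gives 1 transaction, not 4
C: A1 gives 3 transactions, not 4
D: A2 gives 1 transaction, not 2
E: all counts match (4,2)

Answer: E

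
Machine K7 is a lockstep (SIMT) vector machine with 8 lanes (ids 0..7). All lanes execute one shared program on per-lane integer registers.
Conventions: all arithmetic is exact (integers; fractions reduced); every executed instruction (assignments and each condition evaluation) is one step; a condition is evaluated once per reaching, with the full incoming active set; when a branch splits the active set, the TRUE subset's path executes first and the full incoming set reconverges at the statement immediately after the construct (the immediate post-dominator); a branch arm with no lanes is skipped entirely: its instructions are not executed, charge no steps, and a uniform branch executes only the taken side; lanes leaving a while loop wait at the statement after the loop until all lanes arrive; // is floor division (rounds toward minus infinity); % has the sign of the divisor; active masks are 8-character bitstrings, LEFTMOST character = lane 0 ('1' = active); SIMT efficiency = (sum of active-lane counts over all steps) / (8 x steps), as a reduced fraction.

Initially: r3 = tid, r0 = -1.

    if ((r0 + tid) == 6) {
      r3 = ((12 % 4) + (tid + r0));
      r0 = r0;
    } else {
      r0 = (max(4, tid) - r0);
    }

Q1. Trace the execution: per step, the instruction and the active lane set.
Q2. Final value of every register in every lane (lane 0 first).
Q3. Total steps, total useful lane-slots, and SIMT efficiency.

step 0: eval ((r0 + tid) == 6)       11111111
step 1: r3 <- ((12 % 4) + (tid + r0)) 00000001
step 2: r0 <- r0                     00000001
step 3: r0 <- (max(4, tid) - r0)     11111110

Answer: 4 steps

r3: 0,1,2,3,4,5,6,6
r0: 5,5,5,5,5,6,7,-1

steps = 4; useful = 17; efficiency = 17/32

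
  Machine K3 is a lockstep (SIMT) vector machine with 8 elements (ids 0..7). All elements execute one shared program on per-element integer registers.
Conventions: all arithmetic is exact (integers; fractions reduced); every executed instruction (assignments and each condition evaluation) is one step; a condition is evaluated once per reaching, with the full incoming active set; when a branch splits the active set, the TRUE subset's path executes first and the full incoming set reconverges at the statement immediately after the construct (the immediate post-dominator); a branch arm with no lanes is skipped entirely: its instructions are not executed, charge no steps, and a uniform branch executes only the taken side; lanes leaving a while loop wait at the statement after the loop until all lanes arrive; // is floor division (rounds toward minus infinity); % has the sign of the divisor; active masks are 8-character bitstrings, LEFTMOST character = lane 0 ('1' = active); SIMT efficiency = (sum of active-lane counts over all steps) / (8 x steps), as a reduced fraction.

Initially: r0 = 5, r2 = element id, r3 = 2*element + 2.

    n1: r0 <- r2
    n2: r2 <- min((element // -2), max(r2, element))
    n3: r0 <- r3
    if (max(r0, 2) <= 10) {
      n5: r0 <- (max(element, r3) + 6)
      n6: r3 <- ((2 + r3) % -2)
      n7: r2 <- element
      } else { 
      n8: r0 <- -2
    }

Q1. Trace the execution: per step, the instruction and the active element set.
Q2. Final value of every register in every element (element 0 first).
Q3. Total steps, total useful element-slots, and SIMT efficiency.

step 0: r0 <- r2                     11111111
step 1: r2 <- min((element // -2), max(r2, element)) 11111111
step 2: r0 <- r3                     11111111
step 3: eval (max(r0, 2) <= 10)      11111111
step 4: r0 <- (max(element, r3) + 6) 11111000
step 5: r3 <- ((2 + r3) % -2)        11111000
step 6: r2 <- element                11111000
step 7: r0 <- -2                     00000111

Answer: 8 steps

r0: 8,10,12,14,16,-2,-2,-2
r2: 0,1,2,3,4,-3,-3,-4
r3: 0,0,0,0,0,12,14,16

steps = 8; useful = 50; efficiency = 50/64 = 25/32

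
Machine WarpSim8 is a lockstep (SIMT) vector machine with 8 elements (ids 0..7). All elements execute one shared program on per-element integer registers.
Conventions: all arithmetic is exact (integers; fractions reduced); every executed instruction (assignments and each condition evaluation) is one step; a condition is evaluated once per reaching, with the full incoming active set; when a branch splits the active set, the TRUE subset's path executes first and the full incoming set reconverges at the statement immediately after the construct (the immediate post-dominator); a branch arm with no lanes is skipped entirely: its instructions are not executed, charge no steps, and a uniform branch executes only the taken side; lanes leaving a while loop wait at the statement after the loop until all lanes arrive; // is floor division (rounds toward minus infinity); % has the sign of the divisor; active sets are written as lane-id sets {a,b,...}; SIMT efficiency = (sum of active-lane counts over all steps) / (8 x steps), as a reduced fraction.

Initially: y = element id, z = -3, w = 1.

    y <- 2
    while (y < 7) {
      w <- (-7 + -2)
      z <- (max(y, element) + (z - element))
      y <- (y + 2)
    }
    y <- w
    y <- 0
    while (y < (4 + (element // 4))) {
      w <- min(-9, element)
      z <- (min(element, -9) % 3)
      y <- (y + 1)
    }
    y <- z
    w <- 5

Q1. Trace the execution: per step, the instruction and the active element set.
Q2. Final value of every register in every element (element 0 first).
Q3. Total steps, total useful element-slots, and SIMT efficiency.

step 0: y <- 2                       {0,1,2,3,4,5,6,7}
step 1: eval (y < 7)                 {0,1,2,3,4,5,6,7}
step 2: w <- (-7 + -2)               {0,1,2,3,4,5,6,7}
step 3: z <- (max(y, element) + (z - element)) {0,1,2,3,4,5,6,7}
step 4: y <- (y + 2)                 {0,1,2,3,4,5,6,7}
step 5: eval (y < 7)                 {0,1,2,3,4,5,6,7}
step 6: w <- (-7 + -2)               {0,1,2,3,4,5,6,7}
step 7: z <- (max(y, element) + (z - element)) {0,1,2,3,4,5,6,7}
step 8: y <- (y + 2)                 {0,1,2,3,4,5,6,7}
step 9: eval (y < 7)                 {0,1,2,3,4,5,6,7}
step 10: w <- (-7 + -2)               {0,1,2,3,4,5,6,7}
step 11: z <- (max(y, element) + (z - element)) {0,1,2,3,4,5,6,7}
step 12: y <- (y + 2)                 {0,1,2,3,4,5,6,7}
step 13: eval (y < 7)                 {0,1,2,3,4,5,6,7}
step 14: y <- w                       {0,1,2,3,4,5,6,7}
step 15: y <- 0                       {0,1,2,3,4,5,6,7}
step 16: eval (y < (4 + (element // 4))) {0,1,2,3,4,5,6,7}
step 17: w <- min(-9, element)        {0,1,2,3,4,5,6,7}
step 18: z <- (min(element, -9) % 3)  {0,1,2,3,4,5,6,7}
step 19: y <- (y + 1)                 {0,1,2,3,4,5,6,7}
step 20: eval (y < (4 + (element // 4))) {0,1,2,3,4,5,6,7}
step 21: w <- min(-9, element)        {0,1,2,3,4,5,6,7}
step 22: z <- (min(element, -9) % 3)  {0,1,2,3,4,5,6,7}
step 23: y <- (y + 1)                 {0,1,2,3,4,5,6,7}
step 24: eval (y < (4 + (element // 4))) {0,1,2,3,4,5,6,7}
step 25: w <- min(-9, element)        {0,1,2,3,4,5,6,7}
step 26: z <- (min(element, -9) % 3)  {0,1,2,3,4,5,6,7}
step 27: y <- (y + 1)                 {0,1,2,3,4,5,6,7}
step 28: eval (y < (4 + (element // 4))) {0,1,2,3,4,5,6,7}
step 29: w <- min(-9, element)        {0,1,2,3,4,5,6,7}
step 30: z <- (min(element, -9) % 3)  {0,1,2,3,4,5,6,7}
step 31: y <- (y + 1)                 {0,1,2,3,4,5,6,7}
step 32: eval (y < (4 + (element // 4))) {0,1,2,3,4,5,6,7}
step 33: w <- min(-9, element)        {4,5,6,7}
step 34: z <- (min(element, -9) % 3)  {4,5,6,7}
step 35: y <- (y + 1)                 {4,5,6,7}
step 36: eval (y < (4 + (element // 4))) {4,5,6,7}
step 37: y <- z                       {0,1,2,3,4,5,6,7}
step 38: w <- 5                       {0,1,2,3,4,5,6,7}

Answer: 39 steps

y: 0,0,0,0,0,0,0,0
z: 0,0,0,0,0,0,0,0
w: 5,5,5,5,5,5,5,5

steps = 39; useful = 296; efficiency = 296/312 = 37/39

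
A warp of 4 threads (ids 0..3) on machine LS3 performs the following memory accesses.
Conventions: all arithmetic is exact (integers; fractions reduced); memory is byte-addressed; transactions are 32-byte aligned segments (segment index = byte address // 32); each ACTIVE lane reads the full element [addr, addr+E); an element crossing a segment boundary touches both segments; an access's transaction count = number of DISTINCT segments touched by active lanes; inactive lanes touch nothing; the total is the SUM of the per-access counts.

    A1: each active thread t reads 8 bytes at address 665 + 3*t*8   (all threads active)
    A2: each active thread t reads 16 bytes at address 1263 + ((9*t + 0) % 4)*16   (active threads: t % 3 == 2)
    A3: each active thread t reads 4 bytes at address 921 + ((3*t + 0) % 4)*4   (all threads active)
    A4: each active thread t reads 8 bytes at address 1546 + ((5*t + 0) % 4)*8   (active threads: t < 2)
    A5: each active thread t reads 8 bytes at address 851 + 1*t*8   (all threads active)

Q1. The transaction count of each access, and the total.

A1: 4 transactions
A2: 1 transaction
A3: 2 transactions
A4: 1 transaction
A5: 2 transactions

Answer: 4,1,2,1,2; total 10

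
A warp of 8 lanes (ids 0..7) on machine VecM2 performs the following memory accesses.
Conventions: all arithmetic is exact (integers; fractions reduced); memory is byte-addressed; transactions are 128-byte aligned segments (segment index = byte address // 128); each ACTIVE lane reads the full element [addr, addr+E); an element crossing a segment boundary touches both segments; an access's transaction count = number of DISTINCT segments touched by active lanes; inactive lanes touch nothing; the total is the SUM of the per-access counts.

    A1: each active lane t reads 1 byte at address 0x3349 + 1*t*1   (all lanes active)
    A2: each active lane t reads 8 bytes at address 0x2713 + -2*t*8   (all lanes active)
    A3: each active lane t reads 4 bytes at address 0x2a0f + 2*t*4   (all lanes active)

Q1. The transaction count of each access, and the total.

A1: 1 transaction
A2: 2 transactions
A3: 1 transaction

Answer: 1,2,1; total 4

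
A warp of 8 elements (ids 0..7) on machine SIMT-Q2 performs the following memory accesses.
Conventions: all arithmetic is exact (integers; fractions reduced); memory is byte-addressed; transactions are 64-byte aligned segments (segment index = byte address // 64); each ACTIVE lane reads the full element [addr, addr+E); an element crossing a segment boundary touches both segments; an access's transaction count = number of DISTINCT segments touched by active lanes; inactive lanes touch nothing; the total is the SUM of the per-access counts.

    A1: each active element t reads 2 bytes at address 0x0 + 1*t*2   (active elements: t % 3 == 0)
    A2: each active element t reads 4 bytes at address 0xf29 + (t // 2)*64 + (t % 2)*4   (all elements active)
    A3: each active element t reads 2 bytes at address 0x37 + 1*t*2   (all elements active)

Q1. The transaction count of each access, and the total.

A1: 1 transaction
A2: 4 transactions
A3: 2 transactions

Answer: 1,4,2; total 7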